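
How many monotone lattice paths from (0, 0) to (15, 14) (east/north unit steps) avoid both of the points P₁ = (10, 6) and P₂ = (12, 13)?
Number of paths = 47604416

Inclusion–exclusion. Total paths: C(29, 15) = 77558760. Through P₁: C(16, 10)·C(13, 5) = 10306296. Through P₂: C(25, 12)·C(4, 3) = 20801200. Since P₁ is strictly southwest of P₂, a monotone path through both must visit P₁ then P₂; paths through both = C(16, 10)·C(9, 2)·C(4, 3) = 1153152. Avoid both = 77558760 − 10306296 − 20801200 + 1153152 = 47604416.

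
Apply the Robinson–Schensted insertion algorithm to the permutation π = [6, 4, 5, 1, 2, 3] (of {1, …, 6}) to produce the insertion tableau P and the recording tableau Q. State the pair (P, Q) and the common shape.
P = [1, 2, 3] / [4, 5] / [6];  Q = [1, 3, 6] / [2, 5] / [4];  common shape = (3, 2, 1)

Row-insert the values π_1, π_2, … into P one at a time, bumping the leftmost entry strictly greater than the inserted value down to the next row. The recording tableau Q records, in position (i, j), the step at which that cell was added to P.
  Insert 6 (step 1): P = [6];  Q = [1]
  Insert 4 (step 2): P = [4] / [6];  Q = [1] / [2]
  Insert 5 (step 3): P = [4, 5] / [6];  Q = [1, 3] / [2]
  Insert 1 (step 4): P = [1, 5] / [4] / [6];  Q = [1, 3] / [2] / [4]
  Insert 2 (step 5): P = [1, 2] / [4, 5] / [6];  Q = [1, 3] / [2, 5] / [4]
  Insert 3 (step 6): P = [1, 2, 3] / [4, 5] / [6];  Q = [1, 3, 6] / [2, 5] / [4]
Final shape: (3, 2, 1).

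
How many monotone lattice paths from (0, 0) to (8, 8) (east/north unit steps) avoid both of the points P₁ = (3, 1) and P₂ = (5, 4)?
Number of paths = 6692

Inclusion–exclusion. Total paths: C(16, 8) = 12870. Through P₁: C(4, 3)·C(12, 5) = 3168. Through P₂: C(9, 5)·C(7, 3) = 4410. Since P₁ is strictly southwest of P₂, a monotone path through both must visit P₁ then P₂; paths through both = C(4, 3)·C(5, 2)·C(7, 3) = 1400. Avoid both = 12870 − 3168 − 4410 + 1400 = 6692.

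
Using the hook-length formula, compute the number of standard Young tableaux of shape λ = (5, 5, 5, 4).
# SYT of shape (5, 5, 5, 4) = 1662804

Hook-length formula: f^λ = n! / Π hook(c), product over all cells c of the Young diagram. For λ = (5, 5, 5, 4), n = 19 boxes. Hook lengths by row (left-to-right, top-to-bottom): [8, 7, 6, 5, 3]; [7, 6, 5, 4, 2]; [6, 5, 4, 3, 1]; [4, 3, 2, 1]. Product of hooks = 73156608000. So f^λ = 19! / 73156608000 = 121645100408832000 / 73156608000 = 1662804.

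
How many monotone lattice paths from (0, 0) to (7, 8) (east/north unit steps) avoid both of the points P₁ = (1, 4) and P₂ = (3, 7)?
Number of paths = 5035

Inclusion–exclusion. Total paths: C(15, 7) = 6435. Through P₁: C(5, 1)·C(10, 6) = 1050. Through P₂: C(10, 3)·C(5, 4) = 600. Since P₁ is strictly southwest of P₂, a monotone path through both must visit P₁ then P₂; paths through both = C(5, 1)·C(5, 2)·C(5, 4) = 250. Avoid both = 6435 − 1050 − 600 + 250 = 5035.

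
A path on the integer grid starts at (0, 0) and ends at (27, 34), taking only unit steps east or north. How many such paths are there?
Number of paths = 157890968768078210

A monotone lattice path from (0, 0) to (27, 34) consists of 27 east steps and 34 north steps in some order, so it is determined by which 27 of the 61 steps are east. The count is C(61, 27) = 157890968768078210.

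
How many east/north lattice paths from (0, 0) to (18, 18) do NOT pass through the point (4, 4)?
Number of paths = 6266973300

Total paths from (0, 0) to (18, 18): C(36, 18) = 9075135300. Paths through (4, 4): (paths (0, 0) → (4, 4)) × (paths (4, 4) → (18, 18)) = C(8, 4) · C(28, 14) = 70 · 40116600 = 2808162000. Avoidance count = 9075135300 − 2808162000 = 6266973300.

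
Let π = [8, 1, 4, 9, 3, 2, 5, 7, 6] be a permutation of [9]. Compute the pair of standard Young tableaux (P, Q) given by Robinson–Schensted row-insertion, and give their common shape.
P = [1, 2, 5, 6] / [3, 7] / [4, 9] / [8];  Q = [1, 3, 4, 8] / [2, 7] / [5, 9] / [6];  common shape = (4, 2, 2, 1)

Row-insert the values π_1, π_2, … into P one at a time, bumping the leftmost entry strictly greater than the inserted value down to the next row. The recording tableau Q records, in position (i, j), the step at which that cell was added to P.
  Insert 8 (step 1): P = [8];  Q = [1]
  Insert 1 (step 2): P = [1] / [8];  Q = [1] / [2]
  Insert 4 (step 3): P = [1, 4] / [8];  Q = [1, 3] / [2]
  Insert 9 (step 4): P = [1, 4, 9] / [8];  Q = [1, 3, 4] / [2]
  Insert 3 (step 5): P = [1, 3, 9] / [4] / [8];  Q = [1, 3, 4] / [2] / [5]
  Insert 2 (step 6): P = [1, 2, 9] / [3] / [4] / [8];  Q = [1, 3, 4] / [2] / [5] / [6]
  Insert 5 (step 7): P = [1, 2, 5] / [3, 9] / [4] / [8];  Q = [1, 3, 4] / [2, 7] / [5] / [6]
  Insert 7 (step 8): P = [1, 2, 5, 7] / [3, 9] / [4] / [8];  Q = [1, 3, 4, 8] / [2, 7] / [5] / [6]
  Insert 6 (step 9): P = [1, 2, 5, 6] / [3, 7] / [4, 9] / [8];  Q = [1, 3, 4, 8] / [2, 7] / [5, 9] / [6]
Final shape: (4, 2, 2, 1).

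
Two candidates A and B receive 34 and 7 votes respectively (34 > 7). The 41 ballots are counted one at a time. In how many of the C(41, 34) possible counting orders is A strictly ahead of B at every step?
Strict-lead orderings = 14805180

Total orderings of the 41 votes with 34 for A: C(41, 34) = 22481940. By the Bertrand ballot formula (Cycle Lemma / reflection principle), the number of orderings in which A is strictly ahead of B throughout is (p − q)/(p + q) · C(p + q, p) = (34 − 7)/(34 + 7) · 22481940 = 14805180.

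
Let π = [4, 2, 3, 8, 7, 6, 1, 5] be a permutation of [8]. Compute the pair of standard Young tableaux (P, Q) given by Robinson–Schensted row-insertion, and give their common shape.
P = [1, 3, 5] / [2, 6] / [4, 7] / [8];  Q = [1, 3, 4] / [2, 5] / [6, 8] / [7];  common shape = (3, 2, 2, 1)

Row-insert the values π_1, π_2, … into P one at a time, bumping the leftmost entry strictly greater than the inserted value down to the next row. The recording tableau Q records, in position (i, j), the step at which that cell was added to P.
  Insert 4 (step 1): P = [4];  Q = [1]
  Insert 2 (step 2): P = [2] / [4];  Q = [1] / [2]
  Insert 3 (step 3): P = [2, 3] / [4];  Q = [1, 3] / [2]
  Insert 8 (step 4): P = [2, 3, 8] / [4];  Q = [1, 3, 4] / [2]
  Insert 7 (step 5): P = [2, 3, 7] / [4, 8];  Q = [1, 3, 4] / [2, 5]
  Insert 6 (step 6): P = [2, 3, 6] / [4, 7] / [8];  Q = [1, 3, 4] / [2, 5] / [6]
  Insert 1 (step 7): P = [1, 3, 6] / [2, 7] / [4] / [8];  Q = [1, 3, 4] / [2, 5] / [6] / [7]
  Insert 5 (step 8): P = [1, 3, 5] / [2, 6] / [4, 7] / [8];  Q = [1, 3, 4] / [2, 5] / [6, 8] / [7]
Final shape: (3, 2, 2, 1).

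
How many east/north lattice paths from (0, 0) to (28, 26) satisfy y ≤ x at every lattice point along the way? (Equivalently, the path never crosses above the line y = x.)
Number of paths = 194214400834356

By the reflection principle (André's argument), the number of monotone paths to (28, 26) with n ≤ m that never go above y = x is C(54, 28) − C(54, 29) = 1877405874732108 − 1683191473897752 = 194214400834356.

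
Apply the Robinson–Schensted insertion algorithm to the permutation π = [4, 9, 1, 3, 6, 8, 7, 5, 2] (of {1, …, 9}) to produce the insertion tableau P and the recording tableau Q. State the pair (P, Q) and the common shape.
P = [1, 2, 5, 7] / [3, 6] / [4] / [8] / [9];  Q = [1, 2, 5, 6] / [3, 4] / [7] / [8] / [9];  common shape = (4, 2, 1, 1, 1)

Row-insert the values π_1, π_2, … into P one at a time, bumping the leftmost entry strictly greater than the inserted value down to the next row. The recording tableau Q records, in position (i, j), the step at which that cell was added to P.
  Insert 4 (step 1): P = [4];  Q = [1]
  Insert 9 (step 2): P = [4, 9];  Q = [1, 2]
  Insert 1 (step 3): P = [1, 9] / [4];  Q = [1, 2] / [3]
  Insert 3 (step 4): P = [1, 3] / [4, 9];  Q = [1, 2] / [3, 4]
  Insert 6 (step 5): P = [1, 3, 6] / [4, 9];  Q = [1, 2, 5] / [3, 4]
  Insert 8 (step 6): P = [1, 3, 6, 8] / [4, 9];  Q = [1, 2, 5, 6] / [3, 4]
  Insert 7 (step 7): P = [1, 3, 6, 7] / [4, 8] / [9];  Q = [1, 2, 5, 6] / [3, 4] / [7]
  Insert 5 (step 8): P = [1, 3, 5, 7] / [4, 6] / [8] / [9];  Q = [1, 2, 5, 6] / [3, 4] / [7] / [8]
  Insert 2 (step 9): P = [1, 2, 5, 7] / [3, 6] / [4] / [8] / [9];  Q = [1, 2, 5, 6] / [3, 4] / [7] / [8] / [9]
Final shape: (4, 2, 1, 1, 1).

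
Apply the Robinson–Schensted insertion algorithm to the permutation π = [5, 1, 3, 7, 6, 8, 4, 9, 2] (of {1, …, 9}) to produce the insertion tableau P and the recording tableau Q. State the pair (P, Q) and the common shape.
P = [1, 2, 4, 8, 9] / [3, 6] / [5] / [7];  Q = [1, 3, 4, 6, 8] / [2, 5] / [7] / [9];  common shape = (5, 2, 1, 1)

Row-insert the values π_1, π_2, … into P one at a time, bumping the leftmost entry strictly greater than the inserted value down to the next row. The recording tableau Q records, in position (i, j), the step at which that cell was added to P.
  Insert 5 (step 1): P = [5];  Q = [1]
  Insert 1 (step 2): P = [1] / [5];  Q = [1] / [2]
  Insert 3 (step 3): P = [1, 3] / [5];  Q = [1, 3] / [2]
  Insert 7 (step 4): P = [1, 3, 7] / [5];  Q = [1, 3, 4] / [2]
  Insert 6 (step 5): P = [1, 3, 6] / [5, 7];  Q = [1, 3, 4] / [2, 5]
  Insert 8 (step 6): P = [1, 3, 6, 8] / [5, 7];  Q = [1, 3, 4, 6] / [2, 5]
  Insert 4 (step 7): P = [1, 3, 4, 8] / [5, 6] / [7];  Q = [1, 3, 4, 6] / [2, 5] / [7]
  Insert 9 (step 8): P = [1, 3, 4, 8, 9] / [5, 6] / [7];  Q = [1, 3, 4, 6, 8] / [2, 5] / [7]
  Insert 2 (step 9): P = [1, 2, 4, 8, 9] / [3, 6] / [5] / [7];  Q = [1, 3, 4, 6, 8] / [2, 5] / [7] / [9]
Final shape: (5, 2, 1, 1).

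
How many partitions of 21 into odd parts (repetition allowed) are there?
p_odd(21) = 76

Enumerate partitions using only odd parts via the recurrence o(n, m) = o(n, m−2) + o(n−m, m) over odd m, starting from the largest odd part ≤ n. This gives p_odd(21) = 76. (Euler's theorem: equals the count of distinct-part partitions.)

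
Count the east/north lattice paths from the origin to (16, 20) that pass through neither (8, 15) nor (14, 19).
Number of paths = 4529308212

Inclusion–exclusion. Total paths: C(36, 16) = 7307872110. Through P₁: C(23, 8)·C(13, 8) = 631034118. Through P₂: C(33, 14)·C(3, 2) = 2456427600. Since P₁ is strictly southwest of P₂, a monotone path through both must visit P₁ then P₂; paths through both = C(23, 8)·C(10, 6)·C(3, 2) = 308897820. Avoid both = 7307872110 − 631034118 − 2456427600 + 308897820 = 4529308212.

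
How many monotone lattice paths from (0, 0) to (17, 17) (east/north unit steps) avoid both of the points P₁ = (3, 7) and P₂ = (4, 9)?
Number of paths = 2026016550

Inclusion–exclusion. Total paths: C(34, 17) = 2333606220. Through P₁: C(10, 3)·C(24, 14) = 235350720. Through P₂: C(13, 4)·C(21, 13) = 145495350. Since P₁ is strictly southwest of P₂, a monotone path through both must visit P₁ then P₂; paths through both = C(10, 3)·C(3, 1)·C(21, 13) = 73256400. Avoid both = 2333606220 − 235350720 − 145495350 + 73256400 = 2026016550.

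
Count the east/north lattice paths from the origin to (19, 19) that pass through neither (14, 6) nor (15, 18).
Number of paths = 29829895920

Inclusion–exclusion. Total paths: C(38, 19) = 35345263800. Through P₁: C(20, 14)·C(18, 5) = 332095680. Through P₂: C(33, 15)·C(5, 4) = 5185791600. Since P₁ is strictly southwest of P₂, a monotone path through both must visit P₁ then P₂; paths through both = C(20, 14)·C(13, 1)·C(5, 4) = 2519400. Avoid both = 35345263800 − 332095680 − 5185791600 + 2519400 = 29829895920.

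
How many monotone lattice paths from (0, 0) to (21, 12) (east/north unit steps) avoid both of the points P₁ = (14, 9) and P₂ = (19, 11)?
Number of paths = 144355590

Inclusion–exclusion. Total paths: C(33, 21) = 354817320. Through P₁: C(23, 14)·C(10, 7) = 98062800. Through P₂: C(30, 19)·C(3, 2) = 163881900. Since P₁ is strictly southwest of P₂, a monotone path through both must visit P₁ then P₂; paths through both = C(23, 14)·C(7, 5)·C(3, 2) = 51482970. Avoid both = 354817320 − 98062800 − 163881900 + 51482970 = 144355590.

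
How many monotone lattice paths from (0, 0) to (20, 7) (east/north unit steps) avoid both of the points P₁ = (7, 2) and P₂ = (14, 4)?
Number of paths = 431406

Inclusion–exclusion. Total paths: C(27, 20) = 888030. Through P₁: C(9, 7)·C(18, 13) = 308448. Through P₂: C(18, 14)·C(9, 6) = 257040. Since P₁ is strictly southwest of P₂, a monotone path through both must visit P₁ then P₂; paths through both = C(9, 7)·C(9, 7)·C(9, 6) = 108864. Avoid both = 888030 − 308448 − 257040 + 108864 = 431406.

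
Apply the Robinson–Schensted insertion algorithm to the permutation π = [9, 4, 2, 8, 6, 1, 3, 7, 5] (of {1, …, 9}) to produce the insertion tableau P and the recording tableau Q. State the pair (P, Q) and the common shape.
P = [1, 3, 5] / [2, 6, 7] / [4, 8] / [9];  Q = [1, 4, 8] / [2, 5, 9] / [3, 7] / [6];  common shape = (3, 3, 2, 1)

Row-insert the values π_1, π_2, … into P one at a time, bumping the leftmost entry strictly greater than the inserted value down to the next row. The recording tableau Q records, in position (i, j), the step at which that cell was added to P.
  Insert 9 (step 1): P = [9];  Q = [1]
  Insert 4 (step 2): P = [4] / [9];  Q = [1] / [2]
  Insert 2 (step 3): P = [2] / [4] / [9];  Q = [1] / [2] / [3]
  Insert 8 (step 4): P = [2, 8] / [4] / [9];  Q = [1, 4] / [2] / [3]
  Insert 6 (step 5): P = [2, 6] / [4, 8] / [9];  Q = [1, 4] / [2, 5] / [3]
  Insert 1 (step 6): P = [1, 6] / [2, 8] / [4] / [9];  Q = [1, 4] / [2, 5] / [3] / [6]
  Insert 3 (step 7): P = [1, 3] / [2, 6] / [4, 8] / [9];  Q = [1, 4] / [2, 5] / [3, 7] / [6]
  Insert 7 (step 8): P = [1, 3, 7] / [2, 6] / [4, 8] / [9];  Q = [1, 4, 8] / [2, 5] / [3, 7] / [6]
  Insert 5 (step 9): P = [1, 3, 5] / [2, 6, 7] / [4, 8] / [9];  Q = [1, 4, 8] / [2, 5, 9] / [3, 7] / [6]
Final shape: (3, 3, 2, 1).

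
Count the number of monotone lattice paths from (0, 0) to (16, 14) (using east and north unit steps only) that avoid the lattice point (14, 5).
Number of paths = 144783135

Total paths from (0, 0) to (16, 14): C(30, 16) = 145422675. Paths through (14, 5): (paths (0, 0) → (14, 5)) × (paths (14, 5) → (16, 14)) = C(19, 14) · C(11, 2) = 11628 · 55 = 639540. Avoidance count = 145422675 − 639540 = 144783135.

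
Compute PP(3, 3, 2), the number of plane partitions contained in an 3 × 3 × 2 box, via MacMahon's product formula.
PP(3, 3, 2) = 175

Evaluate the triple product over i = 1..3, j = 1..3, k = 1..2. The factors are (2/1) · (3/2) · (3/2) · (4/3) · (4/3) · (5/4) · (3/2) · (4/3) · … (18 factors total). The numerators and denominators telescope so the product is an integer; carrying out the multiplication exactly gives PP(3, 3, 2) = 175.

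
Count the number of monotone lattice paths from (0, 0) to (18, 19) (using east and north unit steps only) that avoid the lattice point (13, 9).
Number of paths = 16178879640

Total paths from (0, 0) to (18, 19): C(37, 18) = 17672631900. Paths through (13, 9): (paths (0, 0) → (13, 9)) × (paths (13, 9) → (18, 19)) = C(22, 13) · C(15, 5) = 497420 · 3003 = 1493752260. Avoidance count = 17672631900 − 1493752260 = 16178879640.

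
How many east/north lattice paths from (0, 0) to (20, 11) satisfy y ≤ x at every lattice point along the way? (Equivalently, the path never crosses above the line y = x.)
Number of paths = 40320150

By the reflection principle (André's argument), the number of monotone paths to (20, 11) with n ≤ m that never go above y = x is C(31, 20) − C(31, 21) = 84672315 − 44352165 = 40320150.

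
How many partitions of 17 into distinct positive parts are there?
q(17) = 38

A partition into distinct parts is a strictly decreasing sequence summing to n. The recurrence d(n, m) = d(n, m−1) + d(n−m, m−1) (use part m at most once) with q(n) = d(n, n) gives q(17) = 38. (Euler's theorem: # distinct-part partitions = # odd-part partitions.)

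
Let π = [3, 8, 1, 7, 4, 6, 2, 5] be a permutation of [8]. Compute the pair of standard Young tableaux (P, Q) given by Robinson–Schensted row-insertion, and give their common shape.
P = [1, 2, 5] / [3, 4, 6] / [7] / [8];  Q = [1, 2, 6] / [3, 4, 8] / [5] / [7];  common shape = (3, 3, 1, 1)

Row-insert the values π_1, π_2, … into P one at a time, bumping the leftmost entry strictly greater than the inserted value down to the next row. The recording tableau Q records, in position (i, j), the step at which that cell was added to P.
  Insert 3 (step 1): P = [3];  Q = [1]
  Insert 8 (step 2): P = [3, 8];  Q = [1, 2]
  Insert 1 (step 3): P = [1, 8] / [3];  Q = [1, 2] / [3]
  Insert 7 (step 4): P = [1, 7] / [3, 8];  Q = [1, 2] / [3, 4]
  Insert 4 (step 5): P = [1, 4] / [3, 7] / [8];  Q = [1, 2] / [3, 4] / [5]
  Insert 6 (step 6): P = [1, 4, 6] / [3, 7] / [8];  Q = [1, 2, 6] / [3, 4] / [5]
  Insert 2 (step 7): P = [1, 2, 6] / [3, 4] / [7] / [8];  Q = [1, 2, 6] / [3, 4] / [5] / [7]
  Insert 5 (step 8): P = [1, 2, 5] / [3, 4, 6] / [7] / [8];  Q = [1, 2, 6] / [3, 4, 8] / [5] / [7]
Final shape: (3, 3, 1, 1).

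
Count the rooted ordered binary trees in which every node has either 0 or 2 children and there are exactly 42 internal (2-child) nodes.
C_42 = 39044429911904443959240

These full binary trees are counted by the Catalan number C_n = (1/(n + 1)) · C(2n, n). For n = 42: C_42 = (1/43) · C(84, 42) = 1678910486211891090247320/43 = 39044429911904443959240.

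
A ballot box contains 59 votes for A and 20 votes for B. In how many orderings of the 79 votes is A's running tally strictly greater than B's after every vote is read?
Strict-lead orderings = 1308961989363368340

Total orderings of the 79 votes with 59 for A: C(79, 59) = 2651487106659130740. By the Bertrand ballot formula (Cycle Lemma / reflection principle), the number of orderings in which A is strictly ahead of B throughout is (p − q)/(p + q) · C(p + q, p) = (59 − 20)/(59 + 20) · 2651487106659130740 = 1308961989363368340.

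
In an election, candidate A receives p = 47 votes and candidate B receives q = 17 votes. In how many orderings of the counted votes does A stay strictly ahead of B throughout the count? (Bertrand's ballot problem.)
Strict-lead orderings = 646579769664150

Total orderings of the 64 votes with 47 for A: C(64, 47) = 1379370175283520. By the Bertrand ballot formula (Cycle Lemma / reflection principle), the number of orderings in which A is strictly ahead of B throughout is (p − q)/(p + q) · C(p + q, p) = (47 − 17)/(47 + 17) · 1379370175283520 = 646579769664150.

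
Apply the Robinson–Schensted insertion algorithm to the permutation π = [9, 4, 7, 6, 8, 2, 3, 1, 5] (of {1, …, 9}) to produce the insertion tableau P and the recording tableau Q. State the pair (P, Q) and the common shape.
P = [1, 3, 5] / [2, 6, 8] / [4] / [7] / [9];  Q = [1, 3, 5] / [2, 7, 9] / [4] / [6] / [8];  common shape = (3, 3, 1, 1, 1)

Row-insert the values π_1, π_2, … into P one at a time, bumping the leftmost entry strictly greater than the inserted value down to the next row. The recording tableau Q records, in position (i, j), the step at which that cell was added to P.
  Insert 9 (step 1): P = [9];  Q = [1]
  Insert 4 (step 2): P = [4] / [9];  Q = [1] / [2]
  Insert 7 (step 3): P = [4, 7] / [9];  Q = [1, 3] / [2]
  Insert 6 (step 4): P = [4, 6] / [7] / [9];  Q = [1, 3] / [2] / [4]
  Insert 8 (step 5): P = [4, 6, 8] / [7] / [9];  Q = [1, 3, 5] / [2] / [4]
  Insert 2 (step 6): P = [2, 6, 8] / [4] / [7] / [9];  Q = [1, 3, 5] / [2] / [4] / [6]
  Insert 3 (step 7): P = [2, 3, 8] / [4, 6] / [7] / [9];  Q = [1, 3, 5] / [2, 7] / [4] / [6]
  Insert 1 (step 8): P = [1, 3, 8] / [2, 6] / [4] / [7] / [9];  Q = [1, 3, 5] / [2, 7] / [4] / [6] / [8]
  Insert 5 (step 9): P = [1, 3, 5] / [2, 6, 8] / [4] / [7] / [9];  Q = [1, 3, 5] / [2, 7, 9] / [4] / [6] / [8]
Final shape: (3, 3, 1, 1, 1).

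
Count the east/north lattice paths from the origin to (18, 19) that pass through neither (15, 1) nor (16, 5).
Number of paths = 17670178340

Inclusion–exclusion. Total paths: C(37, 18) = 17672631900. Through P₁: C(16, 15)·C(21, 3) = 21280. Through P₂: C(21, 16)·C(16, 2) = 2441880. Since P₁ is strictly southwest of P₂, a monotone path through both must visit P₁ then P₂; paths through both = C(16, 15)·C(5, 1)·C(16, 2) = 9600. Avoid both = 17672631900 − 21280 − 2441880 + 9600 = 17670178340.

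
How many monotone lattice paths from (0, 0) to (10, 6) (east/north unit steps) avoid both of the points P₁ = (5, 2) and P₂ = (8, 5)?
Number of paths = 2761

Inclusion–exclusion. Total paths: C(16, 10) = 8008. Through P₁: C(7, 5)·C(9, 5) = 2646. Through P₂: C(13, 8)·C(3, 2) = 3861. Since P₁ is strictly southwest of P₂, a monotone path through both must visit P₁ then P₂; paths through both = C(7, 5)·C(6, 3)·C(3, 2) = 1260. Avoid both = 8008 − 2646 − 3861 + 1260 = 2761.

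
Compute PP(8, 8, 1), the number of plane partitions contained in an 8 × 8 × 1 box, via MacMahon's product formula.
PP(8, 8, 1) = 12870

Evaluate the triple product over i = 1..8, j = 1..8, k = 1..1. The factors are (2/1) · (3/2) · (4/3) · (5/4) · (6/5) · (7/6) · (8/7) · (9/8) · … (64 factors total). The numerators and denominators telescope so the product is an integer; carrying out the multiplication exactly gives PP(8, 8, 1) = 12870.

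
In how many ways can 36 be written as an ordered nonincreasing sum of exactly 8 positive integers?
p(36, 8 parts) = 1801

Partitions of n into exactly k parts are in bijection with partitions of n − k into at most k parts (subtract 1 from each part). So p(36, exactly 8) = p(28, parts ≤ 8). Computing via the recurrence p(m, j) = p(m, j−1) + p(m−j, j) gives 1801.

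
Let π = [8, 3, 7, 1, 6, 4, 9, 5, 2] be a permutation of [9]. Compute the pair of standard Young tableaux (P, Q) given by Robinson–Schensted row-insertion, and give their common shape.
P = [1, 2, 5] / [3, 4, 9] / [6] / [7] / [8];  Q = [1, 3, 7] / [2, 5, 8] / [4] / [6] / [9];  common shape = (3, 3, 1, 1, 1)

Row-insert the values π_1, π_2, … into P one at a time, bumping the leftmost entry strictly greater than the inserted value down to the next row. The recording tableau Q records, in position (i, j), the step at which that cell was added to P.
  Insert 8 (step 1): P = [8];  Q = [1]
  Insert 3 (step 2): P = [3] / [8];  Q = [1] / [2]
  Insert 7 (step 3): P = [3, 7] / [8];  Q = [1, 3] / [2]
  Insert 1 (step 4): P = [1, 7] / [3] / [8];  Q = [1, 3] / [2] / [4]
  Insert 6 (step 5): P = [1, 6] / [3, 7] / [8];  Q = [1, 3] / [2, 5] / [4]
  Insert 4 (step 6): P = [1, 4] / [3, 6] / [7] / [8];  Q = [1, 3] / [2, 5] / [4] / [6]
  Insert 9 (step 7): P = [1, 4, 9] / [3, 6] / [7] / [8];  Q = [1, 3, 7] / [2, 5] / [4] / [6]
  Insert 5 (step 8): P = [1, 4, 5] / [3, 6, 9] / [7] / [8];  Q = [1, 3, 7] / [2, 5, 8] / [4] / [6]
  Insert 2 (step 9): P = [1, 2, 5] / [3, 4, 9] / [6] / [7] / [8];  Q = [1, 3, 7] / [2, 5, 8] / [4] / [6] / [9]
Final shape: (3, 3, 1, 1, 1).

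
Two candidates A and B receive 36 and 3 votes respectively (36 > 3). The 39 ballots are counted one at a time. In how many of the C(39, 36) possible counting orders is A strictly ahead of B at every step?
Strict-lead orderings = 7733

Total orderings of the 39 votes with 36 for A: C(39, 36) = 9139. By the Bertrand ballot formula (Cycle Lemma / reflection principle), the number of orderings in which A is strictly ahead of B throughout is (p − q)/(p + q) · C(p + q, p) = (36 − 3)/(36 + 3) · 9139 = 7733.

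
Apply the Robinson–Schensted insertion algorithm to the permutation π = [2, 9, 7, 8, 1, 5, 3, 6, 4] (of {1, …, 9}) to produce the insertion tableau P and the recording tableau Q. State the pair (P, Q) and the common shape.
P = [1, 3, 4] / [2, 5, 6] / [7, 8] / [9];  Q = [1, 2, 4] / [3, 6, 8] / [5, 9] / [7];  common shape = (3, 3, 2, 1)

Row-insert the values π_1, π_2, … into P one at a time, bumping the leftmost entry strictly greater than the inserted value down to the next row. The recording tableau Q records, in position (i, j), the step at which that cell was added to P.
  Insert 2 (step 1): P = [2];  Q = [1]
  Insert 9 (step 2): P = [2, 9];  Q = [1, 2]
  Insert 7 (step 3): P = [2, 7] / [9];  Q = [1, 2] / [3]
  Insert 8 (step 4): P = [2, 7, 8] / [9];  Q = [1, 2, 4] / [3]
  Insert 1 (step 5): P = [1, 7, 8] / [2] / [9];  Q = [1, 2, 4] / [3] / [5]
  Insert 5 (step 6): P = [1, 5, 8] / [2, 7] / [9];  Q = [1, 2, 4] / [3, 6] / [5]
  Insert 3 (step 7): P = [1, 3, 8] / [2, 5] / [7] / [9];  Q = [1, 2, 4] / [3, 6] / [5] / [7]
  Insert 6 (step 8): P = [1, 3, 6] / [2, 5, 8] / [7] / [9];  Q = [1, 2, 4] / [3, 6, 8] / [5] / [7]
  Insert 4 (step 9): P = [1, 3, 4] / [2, 5, 6] / [7, 8] / [9];  Q = [1, 2, 4] / [3, 6, 8] / [5, 9] / [7]
Final shape: (3, 3, 2, 1).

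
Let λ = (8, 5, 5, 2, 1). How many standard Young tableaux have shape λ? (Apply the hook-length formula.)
# SYT of shape (8, 5, 5, 2, 1) = 290990700

Hook-length formula: f^λ = n! / Π hook(c), product over all cells c of the Young diagram. For λ = (8, 5, 5, 2, 1), n = 21 boxes. Hook lengths by row (left-to-right, top-to-bottom): [12, 10, 8, 7, 6, 3, 2, 1]; [8, 6, 4, 3, 2]; [7, 5, 3, 2, 1]; [3, 1]; [1]. Product of hooks = 175575859200. So f^λ = 21! / 175575859200 = 51090942171709440000 / 175575859200 = 290990700.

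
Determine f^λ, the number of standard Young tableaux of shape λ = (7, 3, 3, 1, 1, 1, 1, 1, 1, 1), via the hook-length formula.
# SYT of shape (7, 3, 3, 1, 1, 1, 1, 1, 1, 1) = 17005950

Hook-length formula: f^λ = n! / Π hook(c), product over all cells c of the Young diagram. For λ = (7, 3, 3, 1, 1, 1, 1, 1, 1, 1), n = 20 boxes. Hook lengths by row (left-to-right, top-to-bottom): [16, 8, 7, 4, 3, 2, 1]; [11, 3, 2]; [10, 2, 1]; [7]; [6]; [5]; [4]; [3]; [2]; [1]. Product of hooks = 143061811200. So f^λ = 20! / 143061811200 = 2432902008176640000 / 143061811200 = 17005950.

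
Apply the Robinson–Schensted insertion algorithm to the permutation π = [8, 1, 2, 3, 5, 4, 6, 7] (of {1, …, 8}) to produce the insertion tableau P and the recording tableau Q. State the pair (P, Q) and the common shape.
P = [1, 2, 3, 4, 6, 7] / [5] / [8];  Q = [1, 3, 4, 5, 7, 8] / [2] / [6];  common shape = (6, 1, 1)

Row-insert the values π_1, π_2, … into P one at a time, bumping the leftmost entry strictly greater than the inserted value down to the next row. The recording tableau Q records, in position (i, j), the step at which that cell was added to P.
  Insert 8 (step 1): P = [8];  Q = [1]
  Insert 1 (step 2): P = [1] / [8];  Q = [1] / [2]
  Insert 2 (step 3): P = [1, 2] / [8];  Q = [1, 3] / [2]
  Insert 3 (step 4): P = [1, 2, 3] / [8];  Q = [1, 3, 4] / [2]
  Insert 5 (step 5): P = [1, 2, 3, 5] / [8];  Q = [1, 3, 4, 5] / [2]
  Insert 4 (step 6): P = [1, 2, 3, 4] / [5] / [8];  Q = [1, 3, 4, 5] / [2] / [6]
  Insert 6 (step 7): P = [1, 2, 3, 4, 6] / [5] / [8];  Q = [1, 3, 4, 5, 7] / [2] / [6]
  Insert 7 (step 8): P = [1, 2, 3, 4, 6, 7] / [5] / [8];  Q = [1, 3, 4, 5, 7, 8] / [2] / [6]
Final shape: (6, 1, 1).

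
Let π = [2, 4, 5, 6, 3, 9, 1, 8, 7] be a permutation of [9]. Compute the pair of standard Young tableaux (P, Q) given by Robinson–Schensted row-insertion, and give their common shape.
P = [1, 3, 5, 6, 7] / [2, 8] / [4, 9];  Q = [1, 2, 3, 4, 6] / [5, 8] / [7, 9];  common shape = (5, 2, 2)

Row-insert the values π_1, π_2, … into P one at a time, bumping the leftmost entry strictly greater than the inserted value down to the next row. The recording tableau Q records, in position (i, j), the step at which that cell was added to P.
  Insert 2 (step 1): P = [2];  Q = [1]
  Insert 4 (step 2): P = [2, 4];  Q = [1, 2]
  Insert 5 (step 3): P = [2, 4, 5];  Q = [1, 2, 3]
  Insert 6 (step 4): P = [2, 4, 5, 6];  Q = [1, 2, 3, 4]
  Insert 3 (step 5): P = [2, 3, 5, 6] / [4];  Q = [1, 2, 3, 4] / [5]
  Insert 9 (step 6): P = [2, 3, 5, 6, 9] / [4];  Q = [1, 2, 3, 4, 6] / [5]
  Insert 1 (step 7): P = [1, 3, 5, 6, 9] / [2] / [4];  Q = [1, 2, 3, 4, 6] / [5] / [7]
  Insert 8 (step 8): P = [1, 3, 5, 6, 8] / [2, 9] / [4];  Q = [1, 2, 3, 4, 6] / [5, 8] / [7]
  Insert 7 (step 9): P = [1, 3, 5, 6, 7] / [2, 8] / [4, 9];  Q = [1, 2, 3, 4, 6] / [5, 8] / [7, 9]
Final shape: (5, 2, 2).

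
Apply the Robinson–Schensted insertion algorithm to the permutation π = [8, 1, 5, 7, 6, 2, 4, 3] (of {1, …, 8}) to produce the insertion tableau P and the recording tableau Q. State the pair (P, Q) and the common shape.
P = [1, 2, 3] / [4, 6] / [5] / [7] / [8];  Q = [1, 3, 4] / [2, 7] / [5] / [6] / [8];  common shape = (3, 2, 1, 1, 1)

Row-insert the values π_1, π_2, … into P one at a time, bumping the leftmost entry strictly greater than the inserted value down to the next row. The recording tableau Q records, in position (i, j), the step at which that cell was added to P.
  Insert 8 (step 1): P = [8];  Q = [1]
  Insert 1 (step 2): P = [1] / [8];  Q = [1] / [2]
  Insert 5 (step 3): P = [1, 5] / [8];  Q = [1, 3] / [2]
  Insert 7 (step 4): P = [1, 5, 7] / [8];  Q = [1, 3, 4] / [2]
  Insert 6 (step 5): P = [1, 5, 6] / [7] / [8];  Q = [1, 3, 4] / [2] / [5]
  Insert 2 (step 6): P = [1, 2, 6] / [5] / [7] / [8];  Q = [1, 3, 4] / [2] / [5] / [6]
  Insert 4 (step 7): P = [1, 2, 4] / [5, 6] / [7] / [8];  Q = [1, 3, 4] / [2, 7] / [5] / [6]
  Insert 3 (step 8): P = [1, 2, 3] / [4, 6] / [5] / [7] / [8];  Q = [1, 3, 4] / [2, 7] / [5] / [6] / [8]
Final shape: (3, 2, 1, 1, 1).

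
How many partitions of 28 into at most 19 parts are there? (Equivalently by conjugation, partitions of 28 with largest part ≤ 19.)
p(28, parts ≤ 19) = 3651

Use the recurrence p(n, m) = p(n, m−1) + p(n−m, m): either the largest part is < m (count p(n, m−1)) or the largest part is exactly m (remove one copy of m, count p(n−m, m)). With p(0, ·) = 1 this gives p(28, parts ≤ 19) = 3651. (By conjugating Young diagrams, this also counts partitions of 28 into at most 19 parts.)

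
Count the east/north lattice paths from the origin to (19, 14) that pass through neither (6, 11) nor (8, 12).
Number of paths = 804948964

Inclusion–exclusion. Total paths: C(33, 19) = 818809200. Through P₁: C(17, 6)·C(16, 13) = 6930560. Through P₂: C(20, 8)·C(13, 11) = 9825660. Since P₁ is strictly southwest of P₂, a monotone path through both must visit P₁ then P₂; paths through both = C(17, 6)·C(3, 2)·C(13, 11) = 2895984. Avoid both = 818809200 − 6930560 − 9825660 + 2895984 = 804948964.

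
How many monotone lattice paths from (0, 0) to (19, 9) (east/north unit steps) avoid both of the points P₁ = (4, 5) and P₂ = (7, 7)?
Number of paths = 6220872

Inclusion–exclusion. Total paths: C(28, 19) = 6906900. Through P₁: C(9, 4)·C(19, 15) = 488376. Through P₂: C(14, 7)·C(14, 12) = 312312. Since P₁ is strictly southwest of P₂, a monotone path through both must visit P₁ then P₂; paths through both = C(9, 4)·C(5, 3)·C(14, 12) = 114660. Avoid both = 6906900 − 488376 − 312312 + 114660 = 6220872.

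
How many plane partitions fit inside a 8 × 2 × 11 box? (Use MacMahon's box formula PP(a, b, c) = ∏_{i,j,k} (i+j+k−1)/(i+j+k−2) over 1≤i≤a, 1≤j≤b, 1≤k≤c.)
PP(8, 2, 11) = 1057896060

Evaluate the triple product over i = 1..8, j = 1..2, k = 1..11. The factors are (2/1) · (3/2) · (4/3) · (5/4) · (6/5) · (7/6) · (8/7) · (9/8) · … (176 factors total). The numerators and denominators telescope so the product is an integer; carrying out the multiplication exactly gives PP(8, 2, 11) = 1057896060.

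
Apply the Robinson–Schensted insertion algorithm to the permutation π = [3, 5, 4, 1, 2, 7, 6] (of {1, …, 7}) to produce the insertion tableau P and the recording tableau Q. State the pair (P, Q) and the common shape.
P = [1, 2, 6] / [3, 4, 7] / [5];  Q = [1, 2, 6] / [3, 5, 7] / [4];  common shape = (3, 3, 1)

Row-insert the values π_1, π_2, … into P one at a time, bumping the leftmost entry strictly greater than the inserted value down to the next row. The recording tableau Q records, in position (i, j), the step at which that cell was added to P.
  Insert 3 (step 1): P = [3];  Q = [1]
  Insert 5 (step 2): P = [3, 5];  Q = [1, 2]
  Insert 4 (step 3): P = [3, 4] / [5];  Q = [1, 2] / [3]
  Insert 1 (step 4): P = [1, 4] / [3] / [5];  Q = [1, 2] / [3] / [4]
  Insert 2 (step 5): P = [1, 2] / [3, 4] / [5];  Q = [1, 2] / [3, 5] / [4]
  Insert 7 (step 6): P = [1, 2, 7] / [3, 4] / [5];  Q = [1, 2, 6] / [3, 5] / [4]
  Insert 6 (step 7): P = [1, 2, 6] / [3, 4, 7] / [5];  Q = [1, 2, 6] / [3, 5, 7] / [4]
Final shape: (3, 3, 1).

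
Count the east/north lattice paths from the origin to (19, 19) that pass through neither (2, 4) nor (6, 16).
Number of paths = 26832927720

Inclusion–exclusion. Total paths: C(38, 19) = 35345263800. Through P₁: C(6, 2)·C(32, 17) = 8485840800. Through P₂: C(22, 6)·C(16, 13) = 41783280. Since P₁ is strictly southwest of P₂, a monotone path through both must visit P₁ then P₂; paths through both = C(6, 2)·C(16, 4)·C(16, 13) = 15288000. Avoid both = 35345263800 − 8485840800 − 41783280 + 15288000 = 26832927720.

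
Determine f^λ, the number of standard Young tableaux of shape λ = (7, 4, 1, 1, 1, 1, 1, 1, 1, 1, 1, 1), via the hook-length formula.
# SYT of shape (7, 4, 1, 1, 1, 1, 1, 1, 1, 1, 1, 1) = 7390240

Hook-length formula: f^λ = n! / Π hook(c), product over all cells c of the Young diagram. For λ = (7, 4, 1, 1, 1, 1, 1, 1, 1, 1, 1, 1), n = 21 boxes. Hook lengths by row (left-to-right, top-to-bottom): [18, 7, 6, 5, 3, 2, 1]; [14, 3, 2, 1]; [10]; [9]; [8]; [7]; [6]; [5]; [4]; [3]; [2]; [1]. Product of hooks = 6913299456000. So f^λ = 21! / 6913299456000 = 51090942171709440000 / 6913299456000 = 7390240.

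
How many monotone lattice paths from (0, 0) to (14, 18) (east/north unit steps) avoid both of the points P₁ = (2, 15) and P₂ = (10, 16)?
Number of paths = 391716055

Inclusion–exclusion. Total paths: C(32, 14) = 471435600. Through P₁: C(17, 2)·C(15, 12) = 61880. Through P₂: C(26, 10)·C(6, 4) = 79676025. Since P₁ is strictly southwest of P₂, a monotone path through both must visit P₁ then P₂; paths through both = C(17, 2)·C(9, 8)·C(6, 4) = 18360. Avoid both = 471435600 − 61880 − 79676025 + 18360 = 391716055.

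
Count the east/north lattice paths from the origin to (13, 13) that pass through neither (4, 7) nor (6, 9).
Number of paths = 7750700

Inclusion–exclusion. Total paths: C(26, 13) = 10400600. Through P₁: C(11, 4)·C(15, 9) = 1651650. Through P₂: C(15, 6)·C(11, 7) = 1651650. Since P₁ is strictly southwest of P₂, a monotone path through both must visit P₁ then P₂; paths through both = C(11, 4)·C(4, 2)·C(11, 7) = 653400. Avoid both = 10400600 − 1651650 − 1651650 + 653400 = 7750700.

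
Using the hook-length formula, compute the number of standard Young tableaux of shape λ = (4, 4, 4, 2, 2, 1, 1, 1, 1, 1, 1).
# SYT of shape (4, 4, 4, 2, 2, 1, 1, 1, 1, 1, 1) = 164148600

Hook-length formula: f^λ = n! / Π hook(c), product over all cells c of the Young diagram. For λ = (4, 4, 4, 2, 2, 1, 1, 1, 1, 1, 1), n = 22 boxes. Hook lengths by row (left-to-right, top-to-bottom): [14, 7, 4, 3]; [13, 6, 3, 2]; [12, 5, 2, 1]; [9, 2]; [8, 1]; [6]; [5]; [4]; [3]; [2]; [1]. Product of hooks = 6847458508800. So f^λ = 22! / 6847458508800 = 1124000727777607680000 / 6847458508800 = 164148600.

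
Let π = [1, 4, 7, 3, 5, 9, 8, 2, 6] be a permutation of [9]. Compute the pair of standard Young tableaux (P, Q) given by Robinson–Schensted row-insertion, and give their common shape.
P = [1, 2, 5, 6] / [3, 7, 8] / [4, 9];  Q = [1, 2, 3, 6] / [4, 5, 7] / [8, 9];  common shape = (4, 3, 2)

Row-insert the values π_1, π_2, … into P one at a time, bumping the leftmost entry strictly greater than the inserted value down to the next row. The recording tableau Q records, in position (i, j), the step at which that cell was added to P.
  Insert 1 (step 1): P = [1];  Q = [1]
  Insert 4 (step 2): P = [1, 4];  Q = [1, 2]
  Insert 7 (step 3): P = [1, 4, 7];  Q = [1, 2, 3]
  Insert 3 (step 4): P = [1, 3, 7] / [4];  Q = [1, 2, 3] / [4]
  Insert 5 (step 5): P = [1, 3, 5] / [4, 7];  Q = [1, 2, 3] / [4, 5]
  Insert 9 (step 6): P = [1, 3, 5, 9] / [4, 7];  Q = [1, 2, 3, 6] / [4, 5]
  Insert 8 (step 7): P = [1, 3, 5, 8] / [4, 7, 9];  Q = [1, 2, 3, 6] / [4, 5, 7]
  Insert 2 (step 8): P = [1, 2, 5, 8] / [3, 7, 9] / [4];  Q = [1, 2, 3, 6] / [4, 5, 7] / [8]
  Insert 6 (step 9): P = [1, 2, 5, 6] / [3, 7, 8] / [4, 9];  Q = [1, 2, 3, 6] / [4, 5, 7] / [8, 9]
Final shape: (4, 3, 2).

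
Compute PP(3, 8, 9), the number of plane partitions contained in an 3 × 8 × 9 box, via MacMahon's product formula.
PP(3, 8, 9) = 198520691512

Evaluate the triple product over i = 1..3, j = 1..8, k = 1..9. The factors are (2/1) · (3/2) · (4/3) · (5/4) · (6/5) · (7/6) · (8/7) · (9/8) · … (216 factors total). The numerators and denominators telescope so the product is an integer; carrying out the multiplication exactly gives PP(3, 8, 9) = 198520691512.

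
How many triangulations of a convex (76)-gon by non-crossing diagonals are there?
C_74 = 311496878311103321137536291518809134027240

These polygon triangulations are counted by the Catalan number C_n = (1/(n + 1)) · C(2n, n). For n = 74: C_74 = (1/75) · C(148, 74) = 23362265873332749085315221863910685052043000/75 = 311496878311103321137536291518809134027240.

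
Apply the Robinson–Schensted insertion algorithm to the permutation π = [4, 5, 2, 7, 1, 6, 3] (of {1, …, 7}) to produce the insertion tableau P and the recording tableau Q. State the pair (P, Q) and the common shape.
P = [1, 3, 6] / [2, 5] / [4, 7];  Q = [1, 2, 4] / [3, 6] / [5, 7];  common shape = (3, 2, 2)

Row-insert the values π_1, π_2, … into P one at a time, bumping the leftmost entry strictly greater than the inserted value down to the next row. The recording tableau Q records, in position (i, j), the step at which that cell was added to P.
  Insert 4 (step 1): P = [4];  Q = [1]
  Insert 5 (step 2): P = [4, 5];  Q = [1, 2]
  Insert 2 (step 3): P = [2, 5] / [4];  Q = [1, 2] / [3]
  Insert 7 (step 4): P = [2, 5, 7] / [4];  Q = [1, 2, 4] / [3]
  Insert 1 (step 5): P = [1, 5, 7] / [2] / [4];  Q = [1, 2, 4] / [3] / [5]
  Insert 6 (step 6): P = [1, 5, 6] / [2, 7] / [4];  Q = [1, 2, 4] / [3, 6] / [5]
  Insert 3 (step 7): P = [1, 3, 6] / [2, 5] / [4, 7];  Q = [1, 2, 4] / [3, 6] / [5, 7]
Final shape: (3, 2, 2).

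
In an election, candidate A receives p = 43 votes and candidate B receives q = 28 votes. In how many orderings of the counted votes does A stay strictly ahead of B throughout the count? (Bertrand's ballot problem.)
Strict-lead orderings = 9754585092493487400

Total orderings of the 71 votes with 43 for A: C(71, 43) = 46171702771135840360. By the Bertrand ballot formula (Cycle Lemma / reflection principle), the number of orderings in which A is strictly ahead of B throughout is (p − q)/(p + q) · C(p + q, p) = (43 − 28)/(43 + 28) · 46171702771135840360 = 9754585092493487400.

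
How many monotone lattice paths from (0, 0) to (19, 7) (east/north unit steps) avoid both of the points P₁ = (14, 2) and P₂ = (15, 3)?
Number of paths = 587240

Inclusion–exclusion. Total paths: C(26, 19) = 657800. Through P₁: C(16, 14)·C(10, 5) = 30240. Through P₂: C(18, 15)·C(8, 4) = 57120. Since P₁ is strictly southwest of P₂, a monotone path through both must visit P₁ then P₂; paths through both = C(16, 14)·C(2, 1)·C(8, 4) = 16800. Avoid both = 657800 − 30240 − 57120 + 16800 = 587240.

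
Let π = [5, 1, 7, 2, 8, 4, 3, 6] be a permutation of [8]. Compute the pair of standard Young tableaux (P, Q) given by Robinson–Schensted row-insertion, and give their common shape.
P = [1, 2, 3, 6] / [4, 7, 8] / [5];  Q = [1, 3, 5, 8] / [2, 4, 6] / [7];  common shape = (4, 3, 1)

Row-insert the values π_1, π_2, … into P one at a time, bumping the leftmost entry strictly greater than the inserted value down to the next row. The recording tableau Q records, in position (i, j), the step at which that cell was added to P.
  Insert 5 (step 1): P = [5];  Q = [1]
  Insert 1 (step 2): P = [1] / [5];  Q = [1] / [2]
  Insert 7 (step 3): P = [1, 7] / [5];  Q = [1, 3] / [2]
  Insert 2 (step 4): P = [1, 2] / [5, 7];  Q = [1, 3] / [2, 4]
  Insert 8 (step 5): P = [1, 2, 8] / [5, 7];  Q = [1, 3, 5] / [2, 4]
  Insert 4 (step 6): P = [1, 2, 4] / [5, 7, 8];  Q = [1, 3, 5] / [2, 4, 6]
  Insert 3 (step 7): P = [1, 2, 3] / [4, 7, 8] / [5];  Q = [1, 3, 5] / [2, 4, 6] / [7]
  Insert 6 (step 8): P = [1, 2, 3, 6] / [4, 7, 8] / [5];  Q = [1, 3, 5, 8] / [2, 4, 6] / [7]
Final shape: (4, 3, 1).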